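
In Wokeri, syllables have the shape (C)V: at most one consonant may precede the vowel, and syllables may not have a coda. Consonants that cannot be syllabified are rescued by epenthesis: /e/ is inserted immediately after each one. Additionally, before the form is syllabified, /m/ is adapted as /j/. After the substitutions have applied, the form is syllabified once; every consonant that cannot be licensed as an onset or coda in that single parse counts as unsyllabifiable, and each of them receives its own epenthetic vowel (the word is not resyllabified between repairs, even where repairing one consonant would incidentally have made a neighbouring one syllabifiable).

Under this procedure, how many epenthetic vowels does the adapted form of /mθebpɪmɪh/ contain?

After substitution the input is /jθebpɪjɪh/.
The unsyllabifiable consonants are /j/, /b/, /h/; each receives one epenthetic vowel.

3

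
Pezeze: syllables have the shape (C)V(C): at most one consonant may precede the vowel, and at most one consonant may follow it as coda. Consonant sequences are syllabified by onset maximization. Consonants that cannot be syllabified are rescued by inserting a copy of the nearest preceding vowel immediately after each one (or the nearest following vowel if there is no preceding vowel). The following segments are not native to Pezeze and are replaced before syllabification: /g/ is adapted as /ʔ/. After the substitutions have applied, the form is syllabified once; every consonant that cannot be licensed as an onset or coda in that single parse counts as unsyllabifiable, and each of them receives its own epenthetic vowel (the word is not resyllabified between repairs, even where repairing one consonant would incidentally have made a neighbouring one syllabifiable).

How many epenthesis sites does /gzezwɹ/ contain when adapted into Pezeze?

After substitution the input is /ʔzezwɹ/.
The unsyllabifiable consonants are /ʔ/, /w/, /ɹ/; each receives one epenthetic vowel.

3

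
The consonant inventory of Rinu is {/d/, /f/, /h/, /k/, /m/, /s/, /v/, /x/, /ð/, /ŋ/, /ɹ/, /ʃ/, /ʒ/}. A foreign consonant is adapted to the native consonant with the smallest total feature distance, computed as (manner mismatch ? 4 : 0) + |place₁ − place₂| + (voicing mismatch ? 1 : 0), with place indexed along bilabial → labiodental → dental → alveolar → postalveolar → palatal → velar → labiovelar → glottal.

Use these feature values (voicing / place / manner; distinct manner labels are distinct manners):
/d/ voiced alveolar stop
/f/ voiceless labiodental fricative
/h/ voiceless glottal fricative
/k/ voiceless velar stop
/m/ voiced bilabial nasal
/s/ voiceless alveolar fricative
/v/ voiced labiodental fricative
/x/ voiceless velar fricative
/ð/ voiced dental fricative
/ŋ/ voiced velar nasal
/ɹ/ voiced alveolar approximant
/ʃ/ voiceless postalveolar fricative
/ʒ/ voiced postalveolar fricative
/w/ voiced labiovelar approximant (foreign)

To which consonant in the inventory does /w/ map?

ɹ

/ɹ/ is closest: same manner (approximant), place distance 4 (labiovelar→alveolar), same voicing; total 4. Next closest is /ŋ/ at distance 5.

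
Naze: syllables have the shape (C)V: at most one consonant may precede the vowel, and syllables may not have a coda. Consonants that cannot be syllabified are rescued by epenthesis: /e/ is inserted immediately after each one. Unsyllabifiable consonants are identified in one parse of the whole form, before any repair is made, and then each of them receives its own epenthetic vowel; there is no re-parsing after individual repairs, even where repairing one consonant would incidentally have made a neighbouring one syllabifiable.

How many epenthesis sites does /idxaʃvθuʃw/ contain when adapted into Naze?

5

The unsyllabifiable consonants are /d/, /ʃ/, /v/, /ʃ/, /w/; each receives one epenthetic vowel.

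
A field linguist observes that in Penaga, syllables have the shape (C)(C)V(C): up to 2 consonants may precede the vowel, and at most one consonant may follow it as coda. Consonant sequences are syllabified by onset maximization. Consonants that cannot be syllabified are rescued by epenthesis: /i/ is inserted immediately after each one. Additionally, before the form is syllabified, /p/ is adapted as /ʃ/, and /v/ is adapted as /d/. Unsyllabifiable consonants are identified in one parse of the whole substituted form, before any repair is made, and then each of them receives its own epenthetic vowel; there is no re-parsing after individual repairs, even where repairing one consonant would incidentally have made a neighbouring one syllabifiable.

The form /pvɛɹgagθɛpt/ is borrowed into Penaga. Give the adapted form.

ʃdɛɹgagθɛʃti

Substitution: /p/ → /ʃ/, /v/ → /d/, giving /ʃdɛɹgagθɛʃt/.
The consonants /t/ cannot be parsed into a legal (C)(C)V(C) syllable (at most one coda consonant is licensed; onsets may contain at most 2 consonants).
Epenthesis after each stranded consonant: /t/ → /ti/.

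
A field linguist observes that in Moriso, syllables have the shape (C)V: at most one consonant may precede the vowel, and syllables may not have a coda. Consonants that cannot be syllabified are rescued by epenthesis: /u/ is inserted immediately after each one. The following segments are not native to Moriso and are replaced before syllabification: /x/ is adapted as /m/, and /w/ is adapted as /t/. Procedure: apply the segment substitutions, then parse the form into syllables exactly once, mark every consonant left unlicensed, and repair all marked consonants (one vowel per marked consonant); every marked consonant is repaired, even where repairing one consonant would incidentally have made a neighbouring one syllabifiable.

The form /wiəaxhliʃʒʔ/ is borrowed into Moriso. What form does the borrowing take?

Substitution: /w/ → /t/, /x/ → /m/, giving /tiəamhliʃʒʔ/.
The consonants /m/, /h/, /ʃ/, /ʒ/, /ʔ/ cannot be parsed into a legal (C)V syllable (no codas are permitted; onsets are limited to one consonant).
Inserting the epenthetic vowel yields /m/ → /mu/, /h/ → /hu/, /ʃ/ → /ʃu/, /ʒ/ → /ʒu/, /ʔ/ → /ʔu/.

tiəamuhuliʃuʒuʔu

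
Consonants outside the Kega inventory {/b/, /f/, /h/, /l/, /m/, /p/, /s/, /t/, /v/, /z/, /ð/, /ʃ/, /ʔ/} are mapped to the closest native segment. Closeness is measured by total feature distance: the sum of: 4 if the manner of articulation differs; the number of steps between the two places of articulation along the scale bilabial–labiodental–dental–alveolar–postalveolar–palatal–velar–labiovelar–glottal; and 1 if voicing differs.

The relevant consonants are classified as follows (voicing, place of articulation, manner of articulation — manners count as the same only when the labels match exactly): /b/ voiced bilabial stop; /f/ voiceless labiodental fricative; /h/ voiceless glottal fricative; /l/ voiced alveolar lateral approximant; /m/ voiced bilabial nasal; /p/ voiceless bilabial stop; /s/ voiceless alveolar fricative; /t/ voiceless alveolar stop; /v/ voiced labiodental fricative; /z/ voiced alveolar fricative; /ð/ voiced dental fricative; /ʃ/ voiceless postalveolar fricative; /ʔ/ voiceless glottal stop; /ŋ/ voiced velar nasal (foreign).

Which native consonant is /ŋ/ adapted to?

m

/m/ is closest: same manner (nasal), place distance 6 (velar→bilabial), same voicing; total 6. Next closest is /h/ at distance 7.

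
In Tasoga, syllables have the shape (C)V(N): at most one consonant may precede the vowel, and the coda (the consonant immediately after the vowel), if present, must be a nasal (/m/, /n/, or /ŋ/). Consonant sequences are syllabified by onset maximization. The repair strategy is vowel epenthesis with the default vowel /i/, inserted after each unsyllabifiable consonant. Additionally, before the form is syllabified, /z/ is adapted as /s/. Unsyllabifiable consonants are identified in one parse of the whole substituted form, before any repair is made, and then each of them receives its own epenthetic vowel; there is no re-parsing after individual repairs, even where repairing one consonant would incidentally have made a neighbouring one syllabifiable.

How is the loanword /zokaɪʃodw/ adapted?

sokaɪʃodiwi

Substitution: /z/ → /s/, giving /sokaɪʃodw/.
The consonants /d/, /w/ cannot be parsed into a legal (C)V(N) syllable (only a nasal (/m/, /n/, or /ŋ/) is licensed in coda position; onsets are limited to one consonant).
Inserting the epenthetic vowel yields /d/ → /di/, /w/ → /wi/.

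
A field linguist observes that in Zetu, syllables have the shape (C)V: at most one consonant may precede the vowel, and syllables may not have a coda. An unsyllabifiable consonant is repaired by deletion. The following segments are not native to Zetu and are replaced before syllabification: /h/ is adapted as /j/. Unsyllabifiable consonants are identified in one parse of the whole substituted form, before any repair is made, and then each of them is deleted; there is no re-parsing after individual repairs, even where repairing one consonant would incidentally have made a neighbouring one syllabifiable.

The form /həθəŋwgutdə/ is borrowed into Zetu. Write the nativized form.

jəθəgudə

Substitution: /h/ → /j/, giving /jəθəŋwgutdə/.
The consonants /ŋ/, /w/, /t/ cannot be parsed into a legal (C)V syllable (no codas are permitted; onsets are limited to one consonant).
Deletion applies to /ŋ/, /w/, /t/.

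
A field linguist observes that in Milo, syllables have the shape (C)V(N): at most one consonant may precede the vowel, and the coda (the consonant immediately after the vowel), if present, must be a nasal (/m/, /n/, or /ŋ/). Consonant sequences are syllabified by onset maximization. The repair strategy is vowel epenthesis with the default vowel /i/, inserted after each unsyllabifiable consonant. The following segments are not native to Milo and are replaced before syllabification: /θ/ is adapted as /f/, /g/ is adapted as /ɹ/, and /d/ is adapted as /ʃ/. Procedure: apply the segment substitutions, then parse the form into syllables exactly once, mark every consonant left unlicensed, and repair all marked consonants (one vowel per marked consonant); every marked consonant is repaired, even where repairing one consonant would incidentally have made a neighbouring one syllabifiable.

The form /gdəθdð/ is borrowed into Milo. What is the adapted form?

Substitution: /g/ → /ɹ/, /d/ → /ʃ/, /θ/ → /f/, giving /ɹʃəfʃð/.
Syllabifying with onset maximization leaves /ɹ/, /f/, /ʃ/, /ð/ stranded (only a nasal (/m/, /n/, or /ŋ/) is licensed in coda position; onsets are limited to one consonant).
Epenthesis after each stranded consonant: /ɹ/ → /ɹi/, /f/ → /fi/, /ʃ/ → /ʃi/, /ð/ → /ði/.

ɹiʃəfiʃiði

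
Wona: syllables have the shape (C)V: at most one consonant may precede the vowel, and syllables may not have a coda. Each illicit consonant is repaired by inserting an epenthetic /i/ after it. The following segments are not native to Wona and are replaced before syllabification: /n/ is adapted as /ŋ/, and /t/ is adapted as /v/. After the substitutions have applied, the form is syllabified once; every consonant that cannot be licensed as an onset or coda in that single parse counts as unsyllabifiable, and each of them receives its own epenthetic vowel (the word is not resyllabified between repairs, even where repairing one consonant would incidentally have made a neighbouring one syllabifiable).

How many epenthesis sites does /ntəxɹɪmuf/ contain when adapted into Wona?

3

After substitution the input is /ŋvəxɹɪmuf/.
The unsyllabifiable consonants are /ŋ/, /x/, /f/; each receives one epenthetic vowel.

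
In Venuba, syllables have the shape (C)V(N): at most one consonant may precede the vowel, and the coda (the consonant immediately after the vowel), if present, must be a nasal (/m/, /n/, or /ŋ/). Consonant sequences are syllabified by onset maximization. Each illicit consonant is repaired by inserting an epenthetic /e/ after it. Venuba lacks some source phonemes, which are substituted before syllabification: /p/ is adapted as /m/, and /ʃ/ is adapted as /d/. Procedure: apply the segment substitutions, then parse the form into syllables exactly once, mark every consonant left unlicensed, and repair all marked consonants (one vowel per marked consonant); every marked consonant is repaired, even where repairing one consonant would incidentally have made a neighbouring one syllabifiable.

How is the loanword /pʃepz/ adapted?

medemze

Substitution: /p/ → /m/, /ʃ/ → /d/, giving /mdemz/.
Syllabifying with onset maximization leaves /m/, /z/ stranded (only a nasal (/m/, /n/, or /ŋ/) is licensed in coda position; onsets are limited to one consonant).
Epenthesis after each stranded consonant: /m/ → /me/, /z/ → /ze/.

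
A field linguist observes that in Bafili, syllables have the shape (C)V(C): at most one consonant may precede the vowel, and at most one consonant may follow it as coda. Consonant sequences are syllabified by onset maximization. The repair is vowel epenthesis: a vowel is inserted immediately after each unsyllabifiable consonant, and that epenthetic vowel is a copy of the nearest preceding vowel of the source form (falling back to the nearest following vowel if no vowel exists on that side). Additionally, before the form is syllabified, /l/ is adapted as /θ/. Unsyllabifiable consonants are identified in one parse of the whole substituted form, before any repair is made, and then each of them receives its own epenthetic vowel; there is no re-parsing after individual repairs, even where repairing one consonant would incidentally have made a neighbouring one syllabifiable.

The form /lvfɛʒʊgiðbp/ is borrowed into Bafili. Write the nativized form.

Substitution: /l/ → /θ/, giving /θvfɛʒʊgiðbp/.
The consonants /θ/, /v/, /b/, /p/ cannot be parsed into a legal (C)V(C) syllable (at most one coda consonant is licensed; onsets are limited to one consonant).
Inserting the epenthetic vowel yields /θ/ → /θɛ/, /v/ → /vɛ/, /b/ → /bi/, /p/ → /pi/.

θɛvɛfɛʒʊgiðbipi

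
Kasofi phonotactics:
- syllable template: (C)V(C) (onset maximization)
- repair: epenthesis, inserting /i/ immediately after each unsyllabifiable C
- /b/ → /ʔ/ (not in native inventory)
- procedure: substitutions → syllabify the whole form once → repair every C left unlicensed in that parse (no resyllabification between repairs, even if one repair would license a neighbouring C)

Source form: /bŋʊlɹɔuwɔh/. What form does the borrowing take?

ʔiŋʊlɹɔuwɔh

Substitution: /b/ → /ʔ/, giving /ʔŋʊlɹɔuwɔh/.
Under (C)V(C), the unsyllabifiable consonants are /ʔ/ (at most one coda consonant is licensed; onsets are limited to one consonant).
Inserting the epenthetic vowel yields /ʔ/ → /ʔi/.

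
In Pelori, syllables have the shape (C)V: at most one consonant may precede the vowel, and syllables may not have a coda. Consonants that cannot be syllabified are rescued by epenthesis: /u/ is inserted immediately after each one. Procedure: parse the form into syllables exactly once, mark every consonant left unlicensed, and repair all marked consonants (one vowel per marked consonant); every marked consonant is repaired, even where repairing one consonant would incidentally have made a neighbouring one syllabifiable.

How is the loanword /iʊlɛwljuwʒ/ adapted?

Under (C)V, the unsyllabifiable consonants are /w/, /l/, /w/, /ʒ/ (no codas are permitted; onsets are limited to one consonant).
Epenthesis after each stranded consonant: /w/ → /wu/, /l/ → /lu/, /w/ → /wu/, /ʒ/ → /ʒu/.

iʊlɛwulujuwuʒu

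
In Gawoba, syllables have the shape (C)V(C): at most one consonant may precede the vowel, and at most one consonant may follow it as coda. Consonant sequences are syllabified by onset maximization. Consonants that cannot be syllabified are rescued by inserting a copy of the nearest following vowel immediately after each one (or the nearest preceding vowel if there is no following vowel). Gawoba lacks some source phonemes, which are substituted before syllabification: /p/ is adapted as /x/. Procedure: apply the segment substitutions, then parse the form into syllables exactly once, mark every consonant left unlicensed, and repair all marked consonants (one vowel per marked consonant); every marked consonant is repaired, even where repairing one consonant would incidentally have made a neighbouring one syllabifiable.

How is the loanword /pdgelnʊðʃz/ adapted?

Substitution: /p/ → /x/, giving /xdgelnʊðʃz/.
Syllabifying with onset maximization leaves /x/, /d/, /ʃ/, /z/ stranded (at most one coda consonant is licensed; onsets are limited to one consonant).
Each unlicensed consonant becomes the onset of a new syllable: /x/ → /xe/, /d/ → /de/, /ʃ/ → /ʃʊ/, /z/ → /zʊ/.

xedegelnʊðʃʊzʊ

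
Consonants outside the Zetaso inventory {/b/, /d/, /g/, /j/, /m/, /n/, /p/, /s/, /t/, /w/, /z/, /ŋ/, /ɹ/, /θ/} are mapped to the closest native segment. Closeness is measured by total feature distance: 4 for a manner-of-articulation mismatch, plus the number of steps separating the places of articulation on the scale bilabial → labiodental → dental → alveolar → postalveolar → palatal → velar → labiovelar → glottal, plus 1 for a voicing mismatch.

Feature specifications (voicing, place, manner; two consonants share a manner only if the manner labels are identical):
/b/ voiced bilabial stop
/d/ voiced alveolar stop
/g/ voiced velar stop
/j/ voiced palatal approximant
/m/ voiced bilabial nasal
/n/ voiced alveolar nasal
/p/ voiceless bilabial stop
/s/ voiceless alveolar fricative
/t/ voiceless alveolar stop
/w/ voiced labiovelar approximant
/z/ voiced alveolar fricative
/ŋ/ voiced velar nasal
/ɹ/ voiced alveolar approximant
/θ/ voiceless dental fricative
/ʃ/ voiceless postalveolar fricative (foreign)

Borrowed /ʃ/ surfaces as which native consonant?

s

/s/ is closest: same manner (fricative), place distance 1 (postalveolar→alveolar), same voicing; total 1. Next closest is /z/ at distance 2.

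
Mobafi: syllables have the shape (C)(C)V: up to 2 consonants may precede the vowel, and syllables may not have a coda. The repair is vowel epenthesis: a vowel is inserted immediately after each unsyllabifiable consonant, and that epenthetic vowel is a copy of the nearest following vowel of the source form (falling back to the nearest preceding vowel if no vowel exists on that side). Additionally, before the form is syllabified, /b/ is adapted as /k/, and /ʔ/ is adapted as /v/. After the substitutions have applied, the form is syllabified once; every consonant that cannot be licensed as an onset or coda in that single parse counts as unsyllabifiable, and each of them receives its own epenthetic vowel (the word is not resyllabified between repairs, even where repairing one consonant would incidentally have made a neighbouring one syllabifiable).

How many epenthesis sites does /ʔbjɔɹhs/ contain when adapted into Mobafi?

4

After substitution the input is /vkjɔɹhs/.
The unsyllabifiable consonants are /v/, /ɹ/, /h/, /s/; each receives one epenthetic vowel.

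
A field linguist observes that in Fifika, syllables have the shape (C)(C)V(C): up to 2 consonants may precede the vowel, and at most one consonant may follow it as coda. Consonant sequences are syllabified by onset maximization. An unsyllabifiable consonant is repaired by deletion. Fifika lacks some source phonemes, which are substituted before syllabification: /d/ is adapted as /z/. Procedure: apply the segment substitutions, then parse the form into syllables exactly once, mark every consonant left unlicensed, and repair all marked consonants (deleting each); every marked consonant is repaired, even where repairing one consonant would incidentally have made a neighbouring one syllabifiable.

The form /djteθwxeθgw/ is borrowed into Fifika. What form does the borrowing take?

jteθwxeθ

Substitution: /d/ → /z/, giving /zjteθwxeθgw/.
Under (C)(C)V(C), the unsyllabifiable consonants are /z/, /g/, /w/ (at most one coda consonant is licensed; onsets may contain at most 2 consonants).
Each unlicensed consonant is deleted: /z/, /g/, /w/.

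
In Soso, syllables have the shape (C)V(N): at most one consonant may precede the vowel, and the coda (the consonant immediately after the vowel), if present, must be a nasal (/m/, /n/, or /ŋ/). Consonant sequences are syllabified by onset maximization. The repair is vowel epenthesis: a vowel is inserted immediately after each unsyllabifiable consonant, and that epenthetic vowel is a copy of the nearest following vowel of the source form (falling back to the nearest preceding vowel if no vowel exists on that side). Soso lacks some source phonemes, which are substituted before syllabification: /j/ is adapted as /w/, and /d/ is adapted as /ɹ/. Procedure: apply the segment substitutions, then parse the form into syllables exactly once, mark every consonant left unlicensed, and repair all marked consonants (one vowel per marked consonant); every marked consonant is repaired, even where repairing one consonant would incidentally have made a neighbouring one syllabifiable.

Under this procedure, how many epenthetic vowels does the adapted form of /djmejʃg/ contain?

5

After substitution the input is /ɹwmewʃg/.
The unsyllabifiable consonants are /ɹ/, /w/, /w/, /ʃ/, /g/; each receives one epenthetic vowel.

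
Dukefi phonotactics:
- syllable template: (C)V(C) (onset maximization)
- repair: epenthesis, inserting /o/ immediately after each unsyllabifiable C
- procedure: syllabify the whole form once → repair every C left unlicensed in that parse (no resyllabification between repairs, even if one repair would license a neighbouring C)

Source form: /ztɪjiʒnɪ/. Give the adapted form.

zotɪjiʒnɪ

Syllabifying with onset maximization leaves /z/ stranded (at most one coda consonant is licensed; onsets are limited to one consonant).
Inserting the epenthetic vowel yields /z/ → /zo/.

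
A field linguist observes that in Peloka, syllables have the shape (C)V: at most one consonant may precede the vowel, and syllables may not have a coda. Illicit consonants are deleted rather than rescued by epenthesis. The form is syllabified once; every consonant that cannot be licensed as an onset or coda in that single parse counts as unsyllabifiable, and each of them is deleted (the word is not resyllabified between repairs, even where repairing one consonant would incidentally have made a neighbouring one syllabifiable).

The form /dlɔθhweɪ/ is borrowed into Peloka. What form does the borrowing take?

lɔweɪ

Under (C)V, the unsyllabifiable consonants are /d/, /θ/, /h/ (no codas are permitted; onsets are limited to one consonant).
Deletion applies to /d/, /θ/, /h/.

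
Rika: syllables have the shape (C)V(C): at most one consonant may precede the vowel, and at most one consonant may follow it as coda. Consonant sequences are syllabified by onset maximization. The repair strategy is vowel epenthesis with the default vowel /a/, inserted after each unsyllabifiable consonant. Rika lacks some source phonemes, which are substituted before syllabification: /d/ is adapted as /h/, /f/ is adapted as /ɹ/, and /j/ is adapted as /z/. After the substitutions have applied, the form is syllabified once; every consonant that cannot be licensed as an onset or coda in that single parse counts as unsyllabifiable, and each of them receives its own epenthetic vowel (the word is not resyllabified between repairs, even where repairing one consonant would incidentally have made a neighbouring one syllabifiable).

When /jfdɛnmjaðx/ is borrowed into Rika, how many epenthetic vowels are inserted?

After substitution the input is /zɹhɛnmzaðx/.
The unsyllabifiable consonants are /z/, /ɹ/, /m/, /x/; each receives one epenthetic vowel.

4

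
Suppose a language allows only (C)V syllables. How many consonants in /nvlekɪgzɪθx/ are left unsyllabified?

Syllabifying with onset maximization leaves /n/, /v/, /g/, /θ/, /x/ stranded (no codas are permitted; onsets are limited to one consonant).

5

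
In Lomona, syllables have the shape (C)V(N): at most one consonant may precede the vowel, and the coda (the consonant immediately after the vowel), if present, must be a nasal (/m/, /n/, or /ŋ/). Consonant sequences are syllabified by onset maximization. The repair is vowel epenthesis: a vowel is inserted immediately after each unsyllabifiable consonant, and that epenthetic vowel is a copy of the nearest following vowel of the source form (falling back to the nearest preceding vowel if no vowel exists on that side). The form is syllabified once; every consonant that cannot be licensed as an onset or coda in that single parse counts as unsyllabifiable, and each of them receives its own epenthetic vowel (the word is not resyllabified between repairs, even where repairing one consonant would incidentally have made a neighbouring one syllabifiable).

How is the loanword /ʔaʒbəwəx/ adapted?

ʔaʒəbəwəxə

The consonants /ʒ/, /x/ cannot be parsed into a legal (C)V(N) syllable (only a nasal (/m/, /n/, or /ŋ/) is licensed in coda position; onsets are limited to one consonant).
Inserting the epenthetic vowel yields /ʒ/ → /ʒə/, /x/ → /xə/.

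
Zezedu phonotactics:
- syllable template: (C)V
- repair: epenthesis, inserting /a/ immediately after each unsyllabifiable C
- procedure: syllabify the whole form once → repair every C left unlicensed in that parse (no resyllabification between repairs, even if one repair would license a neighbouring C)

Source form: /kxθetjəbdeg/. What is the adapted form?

kaxaθetajəbadega

Syllabifying with onset maximization leaves /k/, /x/, /t/, /b/, /g/ stranded (no codas are permitted; onsets are limited to one consonant).
Each unlicensed consonant becomes the onset of a new syllable: /k/ → /ka/, /x/ → /xa/, /t/ → /ta/, /b/ → /ba/, /g/ → /ga/.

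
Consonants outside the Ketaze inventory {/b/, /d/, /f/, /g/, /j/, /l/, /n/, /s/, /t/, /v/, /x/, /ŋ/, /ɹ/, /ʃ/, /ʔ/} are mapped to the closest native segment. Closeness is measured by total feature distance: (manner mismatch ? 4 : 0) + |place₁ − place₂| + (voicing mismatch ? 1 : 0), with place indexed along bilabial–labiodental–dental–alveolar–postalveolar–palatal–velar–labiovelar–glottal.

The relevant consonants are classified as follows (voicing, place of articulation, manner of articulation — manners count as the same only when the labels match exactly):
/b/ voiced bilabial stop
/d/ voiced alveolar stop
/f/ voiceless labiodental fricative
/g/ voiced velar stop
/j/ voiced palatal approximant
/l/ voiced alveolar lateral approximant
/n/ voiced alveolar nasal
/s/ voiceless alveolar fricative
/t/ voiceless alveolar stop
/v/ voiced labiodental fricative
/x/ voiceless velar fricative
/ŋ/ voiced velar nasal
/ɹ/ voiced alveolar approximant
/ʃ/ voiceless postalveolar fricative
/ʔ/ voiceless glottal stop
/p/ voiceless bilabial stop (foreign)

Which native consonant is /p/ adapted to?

/b/ is closest: same manner (stop), place distance 0 (bilabial→bilabial), voicing differs (+1); total 1. Next closest is /t/ at distance 3.

b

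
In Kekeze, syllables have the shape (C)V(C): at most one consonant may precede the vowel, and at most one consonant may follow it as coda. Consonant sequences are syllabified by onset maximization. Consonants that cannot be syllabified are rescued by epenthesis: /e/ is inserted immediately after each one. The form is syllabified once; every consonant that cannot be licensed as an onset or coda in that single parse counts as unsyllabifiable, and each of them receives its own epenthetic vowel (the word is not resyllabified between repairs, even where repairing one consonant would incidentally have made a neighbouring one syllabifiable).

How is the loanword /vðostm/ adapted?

veðosteme

Syllabifying with onset maximization leaves /v/, /t/, /m/ stranded (at most one coda consonant is licensed; onsets are limited to one consonant).
Each unlicensed consonant becomes the onset of a new syllable: /v/ → /ve/, /t/ → /te/, /m/ → /me/.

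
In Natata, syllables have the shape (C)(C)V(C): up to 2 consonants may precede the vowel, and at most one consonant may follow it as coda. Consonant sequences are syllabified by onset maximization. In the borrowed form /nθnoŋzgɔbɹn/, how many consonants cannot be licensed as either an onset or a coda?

3

Under (C)(C)V(C), the unsyllabifiable consonants are /n/, /ɹ/, /n/ (at most one coda consonant is licensed; onsets may contain at most 2 consonants).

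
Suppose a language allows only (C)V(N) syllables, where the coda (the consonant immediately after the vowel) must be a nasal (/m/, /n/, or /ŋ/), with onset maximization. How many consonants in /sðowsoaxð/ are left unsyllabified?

4

Syllabifying with onset maximization leaves /s/, /w/, /x/, /ð/ stranded (only a nasal (/m/, /n/, or /ŋ/) is licensed in coda position; onsets are limited to one consonant).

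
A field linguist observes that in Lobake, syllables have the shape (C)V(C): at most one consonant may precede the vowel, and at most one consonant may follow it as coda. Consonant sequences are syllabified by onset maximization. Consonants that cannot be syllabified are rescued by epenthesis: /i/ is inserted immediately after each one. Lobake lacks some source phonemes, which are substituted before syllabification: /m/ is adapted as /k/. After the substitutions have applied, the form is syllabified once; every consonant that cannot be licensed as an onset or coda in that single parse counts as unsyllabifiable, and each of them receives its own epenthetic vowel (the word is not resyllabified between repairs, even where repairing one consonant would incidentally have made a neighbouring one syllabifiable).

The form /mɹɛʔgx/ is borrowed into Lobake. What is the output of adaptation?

Substitution: /m/ → /k/, giving /kɹɛʔgx/.
Syllabifying with onset maximization leaves /k/, /g/, /x/ stranded (at most one coda consonant is licensed; onsets are limited to one consonant).
Epenthesis after each stranded consonant: /k/ → /ki/, /g/ → /gi/, /x/ → /xi/.

kiɹɛʔgixi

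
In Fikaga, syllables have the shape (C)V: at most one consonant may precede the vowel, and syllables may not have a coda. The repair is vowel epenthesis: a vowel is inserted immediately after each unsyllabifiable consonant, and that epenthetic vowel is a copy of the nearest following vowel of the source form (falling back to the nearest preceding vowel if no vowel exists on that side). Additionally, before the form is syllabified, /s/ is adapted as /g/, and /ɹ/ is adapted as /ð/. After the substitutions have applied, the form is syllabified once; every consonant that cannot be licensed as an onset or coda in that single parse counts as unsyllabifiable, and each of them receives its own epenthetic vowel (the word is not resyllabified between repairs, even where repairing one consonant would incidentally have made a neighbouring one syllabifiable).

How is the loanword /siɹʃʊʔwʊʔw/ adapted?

Substitution: /s/ → /g/, /ɹ/ → /ð/, giving /giðʃʊʔwʊʔw/.
Syllabifying with onset maximization leaves /ð/, /ʔ/, /ʔ/, /w/ stranded (no codas are permitted; onsets are limited to one consonant).
Inserting the epenthetic vowel yields /ð/ → /ðʊ/, /ʔ/ → /ʔʊ/, /ʔ/ → /ʔʊ/, /w/ → /wʊ/.

giðʊʃʊʔʊwʊʔʊwʊ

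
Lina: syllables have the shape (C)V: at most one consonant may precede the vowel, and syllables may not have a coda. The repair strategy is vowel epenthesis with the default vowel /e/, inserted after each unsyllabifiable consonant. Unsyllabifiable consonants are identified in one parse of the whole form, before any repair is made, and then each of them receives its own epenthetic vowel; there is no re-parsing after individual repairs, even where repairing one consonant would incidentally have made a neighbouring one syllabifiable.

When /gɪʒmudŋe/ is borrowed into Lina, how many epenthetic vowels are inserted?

The unsyllabifiable consonants are /ʒ/, /d/; each receives one epenthetic vowel.

2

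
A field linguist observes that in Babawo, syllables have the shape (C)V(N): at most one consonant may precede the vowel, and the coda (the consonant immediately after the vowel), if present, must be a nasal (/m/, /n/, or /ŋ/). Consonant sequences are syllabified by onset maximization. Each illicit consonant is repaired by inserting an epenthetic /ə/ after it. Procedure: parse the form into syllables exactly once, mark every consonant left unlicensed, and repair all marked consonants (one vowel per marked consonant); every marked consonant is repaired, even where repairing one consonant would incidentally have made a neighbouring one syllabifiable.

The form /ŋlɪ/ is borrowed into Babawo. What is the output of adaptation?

Syllabifying with onset maximization leaves /ŋ/ stranded (only a nasal (/m/, /n/, or /ŋ/) is licensed in coda position; onsets are limited to one consonant).
Inserting the epenthetic vowel yields /ŋ/ → /ŋə/.

ŋəlɪ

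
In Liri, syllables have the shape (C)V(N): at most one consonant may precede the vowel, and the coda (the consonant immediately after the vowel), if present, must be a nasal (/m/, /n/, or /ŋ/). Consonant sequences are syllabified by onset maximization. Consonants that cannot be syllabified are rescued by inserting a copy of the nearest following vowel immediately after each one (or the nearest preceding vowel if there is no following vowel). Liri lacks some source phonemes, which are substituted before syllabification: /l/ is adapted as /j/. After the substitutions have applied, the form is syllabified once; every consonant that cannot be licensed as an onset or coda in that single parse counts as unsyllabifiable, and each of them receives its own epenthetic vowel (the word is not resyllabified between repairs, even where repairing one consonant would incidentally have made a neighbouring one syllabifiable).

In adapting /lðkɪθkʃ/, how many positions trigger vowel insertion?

5

After substitution the input is /jðkɪθkʃ/.
The unsyllabifiable consonants are /j/, /ð/, /θ/, /k/, /ʃ/; each receives one epenthetic vowel.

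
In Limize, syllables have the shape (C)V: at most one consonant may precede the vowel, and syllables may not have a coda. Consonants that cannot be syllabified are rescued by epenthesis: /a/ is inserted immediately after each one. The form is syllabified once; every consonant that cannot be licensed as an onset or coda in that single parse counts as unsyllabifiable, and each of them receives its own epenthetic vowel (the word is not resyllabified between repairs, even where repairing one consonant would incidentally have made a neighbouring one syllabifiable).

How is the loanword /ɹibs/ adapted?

The consonants /b/, /s/ cannot be parsed into a legal (C)V syllable (no codas are permitted; onsets are limited to one consonant).
Each unlicensed consonant becomes the onset of a new syllable: /b/ → /ba/, /s/ → /sa/.

ɹibasa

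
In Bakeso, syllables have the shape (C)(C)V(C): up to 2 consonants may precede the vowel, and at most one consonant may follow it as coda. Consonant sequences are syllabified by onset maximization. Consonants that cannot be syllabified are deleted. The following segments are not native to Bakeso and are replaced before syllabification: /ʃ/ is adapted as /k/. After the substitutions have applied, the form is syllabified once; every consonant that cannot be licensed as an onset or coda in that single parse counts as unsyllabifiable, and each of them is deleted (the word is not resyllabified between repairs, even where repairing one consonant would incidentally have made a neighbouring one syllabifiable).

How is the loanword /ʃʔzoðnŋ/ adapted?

Substitution: /ʃ/ → /k/, giving /kʔzoðnŋ/.
Syllabifying with onset maximization leaves /k/, /n/, /ŋ/ stranded (at most one coda consonant is licensed; onsets may contain at most 2 consonants).
Each unlicensed consonant is deleted: /k/, /n/, /ŋ/.

ʔzoð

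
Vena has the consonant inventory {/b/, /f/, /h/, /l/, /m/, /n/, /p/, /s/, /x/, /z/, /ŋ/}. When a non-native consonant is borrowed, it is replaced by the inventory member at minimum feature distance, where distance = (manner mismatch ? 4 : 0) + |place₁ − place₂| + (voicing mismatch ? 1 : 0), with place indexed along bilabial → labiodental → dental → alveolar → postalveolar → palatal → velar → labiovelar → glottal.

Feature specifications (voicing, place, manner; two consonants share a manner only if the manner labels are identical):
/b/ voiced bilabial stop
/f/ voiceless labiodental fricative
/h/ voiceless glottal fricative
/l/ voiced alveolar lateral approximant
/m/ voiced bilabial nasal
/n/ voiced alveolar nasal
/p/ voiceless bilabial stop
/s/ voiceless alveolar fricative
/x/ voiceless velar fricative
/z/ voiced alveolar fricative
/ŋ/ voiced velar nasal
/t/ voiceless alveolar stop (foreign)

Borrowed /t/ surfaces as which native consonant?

p

/p/ is closest: same manner (stop), place distance 3 (alveolar→bilabial), same voicing; total 3. Next closest is /b/ at distance 4.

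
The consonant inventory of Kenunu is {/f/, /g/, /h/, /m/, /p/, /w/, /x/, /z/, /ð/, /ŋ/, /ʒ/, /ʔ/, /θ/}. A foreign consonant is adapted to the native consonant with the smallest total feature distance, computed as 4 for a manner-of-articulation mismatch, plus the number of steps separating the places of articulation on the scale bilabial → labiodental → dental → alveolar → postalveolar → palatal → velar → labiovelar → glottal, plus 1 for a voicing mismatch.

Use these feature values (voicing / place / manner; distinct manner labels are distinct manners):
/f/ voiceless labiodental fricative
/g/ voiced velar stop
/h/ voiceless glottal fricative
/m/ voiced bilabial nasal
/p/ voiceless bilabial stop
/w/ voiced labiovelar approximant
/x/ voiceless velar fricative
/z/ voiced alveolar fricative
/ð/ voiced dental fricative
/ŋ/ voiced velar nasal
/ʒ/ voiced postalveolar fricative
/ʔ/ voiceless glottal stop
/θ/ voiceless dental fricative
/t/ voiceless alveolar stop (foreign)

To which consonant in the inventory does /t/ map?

/p/ is closest: same manner (stop), place distance 3 (alveolar→bilabial), same voicing; total 3. Next closest is /g/ at distance 4.

p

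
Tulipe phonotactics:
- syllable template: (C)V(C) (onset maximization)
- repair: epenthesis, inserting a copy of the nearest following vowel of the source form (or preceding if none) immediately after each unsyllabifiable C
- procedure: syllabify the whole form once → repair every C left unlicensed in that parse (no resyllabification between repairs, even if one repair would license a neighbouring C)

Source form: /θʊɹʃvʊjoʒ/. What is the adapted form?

θʊɹʃʊvʊjoʒ

Syllabifying with onset maximization leaves /ʃ/ stranded (at most one coda consonant is licensed; onsets are limited to one consonant).
Each unlicensed consonant becomes the onset of a new syllable: /ʃ/ → /ʃʊ/.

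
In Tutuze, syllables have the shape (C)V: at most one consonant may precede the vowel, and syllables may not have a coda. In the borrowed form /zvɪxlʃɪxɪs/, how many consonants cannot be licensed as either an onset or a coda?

4

The consonants /z/, /x/, /l/, /s/ cannot be parsed into a legal (C)V syllable (no codas are permitted; onsets are limited to one consonant).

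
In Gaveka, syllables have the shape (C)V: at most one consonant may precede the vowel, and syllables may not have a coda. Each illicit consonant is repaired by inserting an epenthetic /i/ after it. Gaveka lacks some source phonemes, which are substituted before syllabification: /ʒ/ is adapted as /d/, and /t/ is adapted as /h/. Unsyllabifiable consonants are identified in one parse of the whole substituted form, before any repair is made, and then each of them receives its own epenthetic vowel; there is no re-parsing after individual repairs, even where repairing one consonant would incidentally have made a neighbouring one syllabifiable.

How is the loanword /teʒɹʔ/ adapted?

Substitution: /t/ → /h/, /ʒ/ → /d/, giving /hedɹʔ/.
Syllabifying with onset maximization leaves /d/, /ɹ/, /ʔ/ stranded (no codas are permitted; onsets are limited to one consonant).
Epenthesis after each stranded consonant: /d/ → /di/, /ɹ/ → /ɹi/, /ʔ/ → /ʔi/.

hediɹiʔi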